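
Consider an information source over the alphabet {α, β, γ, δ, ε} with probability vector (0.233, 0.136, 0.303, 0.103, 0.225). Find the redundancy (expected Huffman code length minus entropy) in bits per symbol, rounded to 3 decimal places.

Entropy H = −Σ p log₂ p ≈ 2.2250 bits.
Huffman merges: 103/1000+17/125→239/1000; 9/40+233/1000→229/500; 239/1000+303/1000→271/500; 229/500+271/500→1. L = 2239/1000 ≈ 2.2390.
L − H = 2.2390 − 2.2250 = 0.014 bits.

0.014 bits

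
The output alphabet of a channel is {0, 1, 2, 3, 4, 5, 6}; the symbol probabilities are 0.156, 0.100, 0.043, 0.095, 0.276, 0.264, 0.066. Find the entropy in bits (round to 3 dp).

H = −Σ pᵢ log₂ pᵢ.
−0.156·log₂(0.156) = 0.4181
−0.100·log₂(0.100) = 0.3322
−0.043·log₂(0.043) = 0.1952
−0.095·log₂(0.095) = 0.3226
−0.276·log₂(0.276) = 0.5126
−0.264·log₂(0.264) = 0.5072
−0.066·log₂(0.066) = 0.2588
Sum ≈ 2.5468 → 2.547 bits.

2.547 bits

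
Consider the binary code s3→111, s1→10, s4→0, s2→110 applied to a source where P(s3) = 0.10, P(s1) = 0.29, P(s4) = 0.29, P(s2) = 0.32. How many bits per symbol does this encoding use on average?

2.13 bits/symbol

L̄ = Σ pᵢ·ℓᵢ = 0.10·3 + 0.29·2 + 0.29·1 + 0.32·3 = 2.13 bits/symbol.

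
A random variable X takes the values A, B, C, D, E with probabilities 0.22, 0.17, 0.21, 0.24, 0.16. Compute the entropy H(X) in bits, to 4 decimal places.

2.3051 bits

H = −Σ pᵢ log₂ pᵢ.
−0.22·log₂(0.22) = 0.4806
−0.17·log₂(0.17) = 0.4346
−0.21·log₂(0.21) = 0.4728
−0.24·log₂(0.24) = 0.4941
−0.16·log₂(0.16) = 0.4230
Sum ≈ 2.3051 → 2.3051 bits.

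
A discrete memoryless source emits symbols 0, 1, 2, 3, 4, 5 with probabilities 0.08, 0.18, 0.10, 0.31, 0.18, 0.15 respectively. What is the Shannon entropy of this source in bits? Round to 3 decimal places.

H = −Σ pᵢ log₂ pᵢ.
−0.08·log₂(0.08) = 0.2915
−0.18·log₂(0.18) = 0.4453
−0.10·log₂(0.10) = 0.3322
−0.31·log₂(0.31) = 0.5238
−0.18·log₂(0.18) = 0.4453
−0.15·log₂(0.15) = 0.4105
Sum ≈ 2.4487 → 2.449 bits.

2.449 bits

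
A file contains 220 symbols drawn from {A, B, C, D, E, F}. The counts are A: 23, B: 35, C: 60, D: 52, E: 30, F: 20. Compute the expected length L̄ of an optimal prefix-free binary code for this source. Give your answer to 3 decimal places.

2.491 bits/symbol

Probabilities are the counts divided by 220.
Repeatedly combine the two least-probable nodes; the expected code length is the sum of the merged weights.
merge 1/11 + 23/220 → 43/220
merge 3/22 + 7/44 → 13/44
merge 43/220 + 13/55 → 19/44
merge 3/11 + 13/44 → 25/44
merge 19/44 + 25/44 → 1
L = 43/220 + 13/44 + 19/44 + 25/44 + 1 = 137/55 ≈ 2.491 bits/symbol.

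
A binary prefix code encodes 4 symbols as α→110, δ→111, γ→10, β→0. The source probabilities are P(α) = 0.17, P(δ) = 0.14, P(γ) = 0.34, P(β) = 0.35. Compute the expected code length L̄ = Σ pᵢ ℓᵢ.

L̄ = Σ pᵢ·ℓᵢ = 0.17·3 + 0.14·3 + 0.34·2 + 0.35·1 = 1.96 bits/symbol.

1.96 bits/symbol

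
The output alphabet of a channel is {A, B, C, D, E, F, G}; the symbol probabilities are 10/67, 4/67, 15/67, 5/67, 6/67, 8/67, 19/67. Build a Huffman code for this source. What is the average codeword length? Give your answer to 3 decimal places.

2.627 bits/symbol

Repeatedly combine the two least-probable nodes; the expected code length is the sum of the merged weights.
merge 4/67 + 5/67 → 9/67
merge 6/67 + 8/67 → 14/67
merge 9/67 + 10/67 → 19/67
merge 14/67 + 15/67 → 29/67
merge 19/67 + 19/67 → 38/67
merge 29/67 + 38/67 → 1
L = 9/67 + 14/67 + 19/67 + 29/67 + 38/67 + 1 = 176/67 ≈ 2.627 bits/symbol.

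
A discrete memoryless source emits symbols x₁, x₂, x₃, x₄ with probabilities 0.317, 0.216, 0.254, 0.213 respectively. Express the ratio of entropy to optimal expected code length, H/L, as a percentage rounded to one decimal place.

Entropy H = −Σ p log₂ p ≈ 1.9804 bits.
Huffman merges: 213/1000+27/125→429/1000; 127/500+317/1000→571/1000; 429/1000+571/1000→1. L = 2 ≈ 2.0000.
Efficiency = H/L = 1.9804/2.0000 = 99.0%.

99.0%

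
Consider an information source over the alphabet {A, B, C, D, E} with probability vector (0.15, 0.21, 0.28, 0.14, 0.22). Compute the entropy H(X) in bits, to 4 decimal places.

H = −Σ pᵢ log₂ pᵢ.
−0.15·log₂(0.15) = 0.4105
−0.21·log₂(0.21) = 0.4728
−0.28·log₂(0.28) = 0.5142
−0.14·log₂(0.14) = 0.3971
−0.22·log₂(0.22) = 0.4806
Sum ≈ 2.2753 → 2.2753 bits.

2.2753 bits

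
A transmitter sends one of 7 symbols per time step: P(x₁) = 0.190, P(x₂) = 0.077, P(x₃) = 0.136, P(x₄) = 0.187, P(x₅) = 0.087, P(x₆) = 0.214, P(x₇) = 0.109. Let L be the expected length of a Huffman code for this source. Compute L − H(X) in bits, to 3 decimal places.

0.045 bits

Entropy H = −Σ p log₂ p ≈ 2.7149 bits.
Huffman merges: 77/1000+87/1000→41/250; 109/1000+17/125→49/200; 41/250+187/1000→351/1000; 19/100+107/500→101/250; 49/200+351/1000→149/250; 101/250+149/250→1. L = 69/25 ≈ 2.7600.
L − H = 2.7600 − 2.7149 = 0.045 bits.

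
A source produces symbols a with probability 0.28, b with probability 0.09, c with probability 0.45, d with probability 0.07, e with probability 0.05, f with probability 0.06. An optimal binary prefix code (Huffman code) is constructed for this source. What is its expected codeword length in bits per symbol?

Repeatedly combine the two least-probable nodes; the expected code length is the sum of the merged weights.
merge 1/20 + 3/50 → 11/100
merge 7/100 + 9/100 → 4/25
merge 11/100 + 4/25 → 27/100
merge 27/100 + 7/25 → 11/20
merge 9/20 + 11/20 → 1
L = 11/100 + 4/25 + 27/100 + 11/20 + 1 = 209/100 = 2.09 bits/symbol.

2.09 bits/symbol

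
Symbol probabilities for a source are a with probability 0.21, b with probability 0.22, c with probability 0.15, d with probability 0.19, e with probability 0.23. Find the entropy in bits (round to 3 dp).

H = −Σ pᵢ log₂ pᵢ.
−0.21·log₂(0.21) = 0.4728
−0.22·log₂(0.22) = 0.4806
−0.15·log₂(0.15) = 0.4105
−0.19·log₂(0.19) = 0.4552
−0.23·log₂(0.23) = 0.4877
Sum ≈ 2.3068 → 2.307 bits.

2.307 bits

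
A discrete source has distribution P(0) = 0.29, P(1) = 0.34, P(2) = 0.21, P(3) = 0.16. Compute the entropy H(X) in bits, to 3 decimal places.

H = −Σ pᵢ log₂ pᵢ.
−0.29·log₂(0.29) = 0.5179
−0.34·log₂(0.34) = 0.5292
−0.21·log₂(0.21) = 0.4728
−0.16·log₂(0.16) = 0.4230
Sum ≈ 1.9429 → 1.943 bits.

1.943 bits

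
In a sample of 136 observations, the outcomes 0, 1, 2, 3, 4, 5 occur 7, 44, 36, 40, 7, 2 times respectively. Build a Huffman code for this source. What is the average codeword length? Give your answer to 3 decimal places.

2.184 bits/symbol

Probabilities are the counts divided by 136.
Repeatedly combine the two least-probable nodes; the expected code length is the sum of the merged weights.
merge 1/68 + 7/136 → 9/136
merge 7/136 + 9/136 → 2/17
merge 2/17 + 9/34 → 13/34
merge 5/17 + 11/34 → 21/34
merge 13/34 + 21/34 → 1
L = 9/136 + 2/17 + 13/34 + 21/34 + 1 = 297/136 ≈ 2.184 bits/symbol.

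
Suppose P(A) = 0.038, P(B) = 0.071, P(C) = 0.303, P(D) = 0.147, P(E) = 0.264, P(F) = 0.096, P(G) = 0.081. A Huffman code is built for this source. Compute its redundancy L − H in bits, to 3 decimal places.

0.038 bits

Entropy H = −Σ p log₂ p ≈ 2.5043 bits.
Huffman merges: 19/500+71/1000→109/1000; 81/1000+12/125→177/1000; 109/1000+147/1000→32/125; 177/1000+32/125→433/1000; 33/125+303/1000→567/1000; 433/1000+567/1000→1. L = 1271/500 ≈ 2.5420.
L − H = 2.5420 − 2.5043 = 0.038 bits.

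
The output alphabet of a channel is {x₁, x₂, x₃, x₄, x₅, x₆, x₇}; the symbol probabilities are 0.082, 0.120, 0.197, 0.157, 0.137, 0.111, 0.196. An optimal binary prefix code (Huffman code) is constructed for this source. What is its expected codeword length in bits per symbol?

Repeatedly combine the two least-probable nodes; the expected code length is the sum of the merged weights.
merge 41/500 + 111/1000 → 193/1000
merge 3/25 + 137/1000 → 257/1000
merge 157/1000 + 193/1000 → 7/20
merge 49/250 + 197/1000 → 393/1000
merge 257/1000 + 7/20 → 607/1000
merge 393/1000 + 607/1000 → 1
L = 193/1000 + 257/1000 + 7/20 + 393/1000 + 607/1000 + 1 = 14/5 = 2.8 bits/symbol.

2.8 bits/symbol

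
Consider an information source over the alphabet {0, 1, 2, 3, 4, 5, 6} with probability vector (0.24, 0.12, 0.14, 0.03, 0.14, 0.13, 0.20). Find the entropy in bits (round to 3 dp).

H = −Σ pᵢ log₂ pᵢ.
−0.24·log₂(0.24) = 0.4941
−0.12·log₂(0.12) = 0.3671
−0.14·log₂(0.14) = 0.3971
−0.03·log₂(0.03) = 0.1518
−0.14·log₂(0.14) = 0.3971
−0.13·log₂(0.13) = 0.3826
−0.20·log₂(0.20) = 0.4644
Sum ≈ 2.6542 → 2.654 bits.

2.654 bits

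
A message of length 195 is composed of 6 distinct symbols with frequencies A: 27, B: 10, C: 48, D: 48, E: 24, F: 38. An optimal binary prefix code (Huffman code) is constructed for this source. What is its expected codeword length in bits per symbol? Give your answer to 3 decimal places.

Probabilities are the counts divided by 195.
Repeatedly combine the two least-probable nodes; the expected code length is the sum of the merged weights.
merge 2/39 + 8/65 → 34/195
merge 9/65 + 34/195 → 61/195
merge 38/195 + 16/65 → 86/195
merge 16/65 + 61/195 → 109/195
merge 86/195 + 109/195 → 1
L = 34/195 + 61/195 + 86/195 + 109/195 + 1 = 97/39 ≈ 2.487 bits/symbol.

2.487 bits/symbol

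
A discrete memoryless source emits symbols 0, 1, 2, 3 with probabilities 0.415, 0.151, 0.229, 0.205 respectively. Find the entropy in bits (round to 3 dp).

H = −Σ pᵢ log₂ pᵢ.
−0.415·log₂(0.415) = 0.5266
−0.151·log₂(0.151) = 0.4118
−0.229·log₂(0.229) = 0.4870
−0.205·log₂(0.205) = 0.4687
Sum ≈ 1.8941 → 1.894 bits.

1.894 bits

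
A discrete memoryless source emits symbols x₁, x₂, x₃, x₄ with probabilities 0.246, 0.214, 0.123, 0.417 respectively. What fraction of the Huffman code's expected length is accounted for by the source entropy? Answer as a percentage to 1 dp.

97.5%

Entropy H = −Σ p log₂ p ≈ 1.8718 bits.
Huffman merges: 123/1000+107/500→337/1000; 123/500+337/1000→583/1000; 417/1000+583/1000→1. L = 48/25 ≈ 1.9200.
Efficiency = H/L = 1.8718/1.9200 = 97.5%.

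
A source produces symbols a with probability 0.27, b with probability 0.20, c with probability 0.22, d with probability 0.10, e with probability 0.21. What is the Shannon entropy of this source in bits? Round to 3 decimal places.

2.260 bits

H = −Σ pᵢ log₂ pᵢ.
−0.27·log₂(0.27) = 0.5100
−0.20·log₂(0.20) = 0.4644
−0.22·log₂(0.22) = 0.4806
−0.10·log₂(0.10) = 0.3322
−0.21·log₂(0.21) = 0.4728
Sum ≈ 2.2600 → 2.260 bits.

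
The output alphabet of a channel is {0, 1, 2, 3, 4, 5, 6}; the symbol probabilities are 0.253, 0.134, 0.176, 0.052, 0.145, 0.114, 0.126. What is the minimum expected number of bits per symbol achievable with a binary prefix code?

Repeatedly combine the two least-probable nodes; the expected code length is the sum of the merged weights.
merge 13/250 + 57/500 → 83/500
merge 63/500 + 67/500 → 13/50
merge 29/200 + 83/500 → 311/1000
merge 22/125 + 253/1000 → 429/1000
merge 13/50 + 311/1000 → 571/1000
merge 429/1000 + 571/1000 → 1
L = 83/500 + 13/50 + 311/1000 + 429/1000 + 571/1000 + 1 = 2737/1000 = 2.737 bits/symbol.

2.737 bits/symbol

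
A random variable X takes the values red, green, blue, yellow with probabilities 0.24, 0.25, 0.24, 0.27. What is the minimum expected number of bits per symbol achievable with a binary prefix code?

2 bits/symbol

Repeatedly combine the two least-probable nodes; the expected code length is the sum of the merged weights.
merge 6/25 + 6/25 → 12/25
merge 1/4 + 27/100 → 13/25
merge 12/25 + 13/25 → 1
L = 12/25 + 13/25 + 1 = 2 bits/symbol.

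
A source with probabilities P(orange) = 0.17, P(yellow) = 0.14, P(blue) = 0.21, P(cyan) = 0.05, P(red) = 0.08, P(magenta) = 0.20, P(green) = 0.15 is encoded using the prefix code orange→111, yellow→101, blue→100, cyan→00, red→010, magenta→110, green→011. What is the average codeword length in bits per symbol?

2.95 bits/symbol

L̄ = Σ pᵢ·ℓᵢ = 0.17·3 + 0.14·3 + 0.21·3 + 0.05·2 + 0.08·3 + 0.20·3 + 0.15·3 = 2.95 bits/symbol.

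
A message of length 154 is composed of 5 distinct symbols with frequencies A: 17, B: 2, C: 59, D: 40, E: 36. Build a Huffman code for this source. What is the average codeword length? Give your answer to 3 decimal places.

2.097 bits/symbol

Probabilities are the counts divided by 154.
Repeatedly combine the two least-probable nodes; the expected code length is the sum of the merged weights.
merge 1/77 + 17/154 → 19/154
merge 19/154 + 18/77 → 5/14
merge 20/77 + 5/14 → 95/154
merge 59/154 + 95/154 → 1
L = 19/154 + 5/14 + 95/154 + 1 = 323/154 ≈ 2.097 bits/symbol.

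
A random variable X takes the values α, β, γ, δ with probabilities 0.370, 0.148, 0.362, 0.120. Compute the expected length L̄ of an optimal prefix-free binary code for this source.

1.898 bits/symbol

Repeatedly combine the two least-probable nodes; the expected code length is the sum of the merged weights.
merge 3/25 + 37/250 → 67/250
merge 67/250 + 181/500 → 63/100
merge 37/100 + 63/100 → 1
L = 67/250 + 63/100 + 1 = 949/500 = 1.898 bits/symbol.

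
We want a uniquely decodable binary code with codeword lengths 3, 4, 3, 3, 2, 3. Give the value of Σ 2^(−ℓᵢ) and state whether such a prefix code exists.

0.8125; yes

With common denominator 2^4 = 16: Σ 2^(−ℓᵢ) = 2/16 + 1/16 + 2/16 + 2/16 + 4/16 + 2/16 = 13/16 = 0.8125.
Kraft's inequality requires Σ ≤ 1; here Σ = 0.8125 ≤ 1, so such a prefix code exists.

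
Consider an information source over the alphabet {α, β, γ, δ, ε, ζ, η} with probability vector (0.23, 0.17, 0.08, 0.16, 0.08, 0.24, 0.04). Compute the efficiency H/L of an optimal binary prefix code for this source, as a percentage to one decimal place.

98.4%

Entropy H = −Σ p log₂ p ≈ 2.6082 bits.
Huffman merges: 1/25+2/25→3/25; 2/25+3/25→1/5; 4/25+17/100→33/100; 1/5+23/100→43/100; 6/25+33/100→57/100; 43/100+57/100→1. L = 53/20 ≈ 2.6500.
Efficiency = H/L = 2.6082/2.6500 = 98.4%.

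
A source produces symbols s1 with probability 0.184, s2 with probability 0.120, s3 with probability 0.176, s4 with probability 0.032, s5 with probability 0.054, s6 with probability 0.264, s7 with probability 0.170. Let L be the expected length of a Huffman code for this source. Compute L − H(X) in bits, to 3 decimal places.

0.052 bits

Entropy H = −Σ p log₂ p ≈ 2.5857 bits.
Huffman merges: 4/125+27/500→43/500; 43/500+3/25→103/500; 17/100+22/125→173/500; 23/125+103/500→39/100; 33/125+173/500→61/100; 39/100+61/100→1. L = 1319/500 ≈ 2.6380.
L − H = 2.6380 − 2.5857 = 0.052 bits.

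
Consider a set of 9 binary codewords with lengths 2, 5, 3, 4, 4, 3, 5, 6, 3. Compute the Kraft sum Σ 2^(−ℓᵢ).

With common denominator 2^6 = 64: Σ 2^(−ℓᵢ) = 16/64 + 2/64 + 8/64 + 4/64 + 4/64 + 8/64 + 2/64 + 1/64 + 8/64 = 53/64 = 0.828125.

0.828125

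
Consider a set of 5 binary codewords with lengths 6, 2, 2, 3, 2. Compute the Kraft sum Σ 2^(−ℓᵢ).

0.890625

With common denominator 2^6 = 64: Σ 2^(−ℓᵢ) = 1/64 + 16/64 + 16/64 + 8/64 + 16/64 = 57/64 = 0.890625.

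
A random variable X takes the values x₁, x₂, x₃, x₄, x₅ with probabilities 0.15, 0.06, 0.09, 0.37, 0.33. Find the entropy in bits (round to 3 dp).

2.025 bits

H = −Σ pᵢ log₂ pᵢ.
−0.15·log₂(0.15) = 0.4105
−0.06·log₂(0.06) = 0.2435
−0.09·log₂(0.09) = 0.3127
−0.37·log₂(0.37) = 0.5307
−0.33·log₂(0.33) = 0.5278
Sum ≈ 2.0253 → 2.025 bits.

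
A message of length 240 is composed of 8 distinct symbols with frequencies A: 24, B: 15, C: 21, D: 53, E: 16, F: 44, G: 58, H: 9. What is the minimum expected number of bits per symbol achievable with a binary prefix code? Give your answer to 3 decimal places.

Probabilities are the counts divided by 240.
Repeatedly combine the two least-probable nodes; the expected code length is the sum of the merged weights.
merge 3/80 + 1/16 → 1/10
merge 1/15 + 7/80 → 37/240
merge 1/10 + 1/10 → 1/5
merge 37/240 + 11/60 → 27/80
merge 1/5 + 53/240 → 101/240
merge 29/120 + 27/80 → 139/240
merge 101/240 + 139/240 → 1
L = 1/10 + 37/240 + 1/5 + 27/80 + 101/240 + 139/240 + 1 = 67/24 ≈ 2.792 bits/symbol.

2.792 bits/symbol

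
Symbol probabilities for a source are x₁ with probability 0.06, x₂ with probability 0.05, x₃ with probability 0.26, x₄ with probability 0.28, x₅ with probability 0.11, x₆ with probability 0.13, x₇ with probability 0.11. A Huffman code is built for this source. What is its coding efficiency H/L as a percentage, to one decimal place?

99.7%

Entropy H = −Σ p log₂ p ≈ 2.5624 bits.
Huffman merges: 1/20+3/50→11/100; 11/100+11/100→11/50; 11/100+13/100→6/25; 11/50+6/25→23/50; 13/50+7/25→27/50; 23/50+27/50→1. L = 257/100 ≈ 2.5700.
Efficiency = H/L = 2.5624/2.5700 = 99.7%.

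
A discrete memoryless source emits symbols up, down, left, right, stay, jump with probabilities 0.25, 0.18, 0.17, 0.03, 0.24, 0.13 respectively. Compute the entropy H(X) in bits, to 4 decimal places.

2.4084 bits

H = −Σ pᵢ log₂ pᵢ.
−0.25·log₂(0.25) = 0.5000
−0.18·log₂(0.18) = 0.4453
−0.17·log₂(0.17) = 0.4346
−0.03·log₂(0.03) = 0.1518
−0.24·log₂(0.24) = 0.4941
−0.13·log₂(0.13) = 0.3826
Sum ≈ 2.4084 → 2.4084 bits.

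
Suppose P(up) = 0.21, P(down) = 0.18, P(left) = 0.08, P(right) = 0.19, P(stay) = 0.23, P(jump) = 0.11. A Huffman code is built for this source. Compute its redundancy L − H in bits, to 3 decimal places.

Entropy H = −Σ p log₂ p ≈ 2.5028 bits.
Huffman merges: 2/25+11/100→19/100; 9/50+19/100→37/100; 19/100+21/100→2/5; 23/100+37/100→3/5; 2/5+3/5→1. L = 64/25 ≈ 2.5600.
L − H = 2.5600 − 2.5028 = 0.057 bits.

0.057 bits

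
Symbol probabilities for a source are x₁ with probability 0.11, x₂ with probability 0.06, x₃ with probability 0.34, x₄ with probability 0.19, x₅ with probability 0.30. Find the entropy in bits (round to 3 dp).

H = −Σ pᵢ log₂ pᵢ.
−0.11·log₂(0.11) = 0.3503
−0.06·log₂(0.06) = 0.2435
−0.34·log₂(0.34) = 0.5292
−0.19·log₂(0.19) = 0.4552
−0.30·log₂(0.30) = 0.5211
Sum ≈ 2.0993 → 2.099 bits.

2.099 bits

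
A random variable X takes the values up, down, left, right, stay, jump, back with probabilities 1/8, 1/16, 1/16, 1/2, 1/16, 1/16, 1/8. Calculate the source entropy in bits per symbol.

Each probability is a power of 1/2, so log₂(1/p) is an integer.
H = Σ p·log₂(1/p) = 1/8·3 + 1/16·4 + 1/16·4 + 1/2·1 + 1/16·4 + 1/16·4 + 1/8·3 = 2.25 bits.

2.25 bits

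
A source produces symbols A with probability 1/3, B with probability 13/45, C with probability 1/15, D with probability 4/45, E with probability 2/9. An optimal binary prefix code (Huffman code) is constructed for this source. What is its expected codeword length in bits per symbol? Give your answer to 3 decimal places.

2.156 bits/symbol

Repeatedly combine the two least-probable nodes; the expected code length is the sum of the merged weights.
merge 1/15 + 4/45 → 7/45
merge 7/45 + 2/9 → 17/45
merge 13/45 + 1/3 → 28/45
merge 17/45 + 28/45 → 1
L = 7/45 + 17/45 + 28/45 + 1 = 97/45 ≈ 2.156 bits/symbol.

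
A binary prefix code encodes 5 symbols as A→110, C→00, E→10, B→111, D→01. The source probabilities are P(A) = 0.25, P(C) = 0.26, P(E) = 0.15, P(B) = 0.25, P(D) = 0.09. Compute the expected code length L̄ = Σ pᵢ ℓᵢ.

2.5 bits/symbol

L̄ = Σ pᵢ·ℓᵢ = 0.25·3 + 0.26·2 + 0.15·2 + 0.25·3 + 0.09·2 = 2.5 bits/symbol.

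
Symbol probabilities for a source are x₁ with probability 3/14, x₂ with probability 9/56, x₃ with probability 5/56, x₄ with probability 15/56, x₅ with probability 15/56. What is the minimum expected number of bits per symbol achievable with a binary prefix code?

Repeatedly combine the two least-probable nodes; the expected code length is the sum of the merged weights.
merge 5/56 + 9/56 → 1/4
merge 3/14 + 1/4 → 13/28
merge 15/56 + 15/56 → 15/28
merge 13/28 + 15/28 → 1
L = 1/4 + 13/28 + 15/28 + 1 = 9/4 = 2.25 bits/symbol.

2.25 bits/symbol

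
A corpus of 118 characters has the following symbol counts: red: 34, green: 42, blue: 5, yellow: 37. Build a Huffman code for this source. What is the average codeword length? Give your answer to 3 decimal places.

1.975 bits/symbol

Probabilities are the counts divided by 118.
Repeatedly combine the two least-probable nodes; the expected code length is the sum of the merged weights.
merge 5/118 + 17/59 → 39/118
merge 37/118 + 39/118 → 38/59
merge 21/59 + 38/59 → 1
L = 39/118 + 38/59 + 1 = 233/118 ≈ 1.975 bits/symbol.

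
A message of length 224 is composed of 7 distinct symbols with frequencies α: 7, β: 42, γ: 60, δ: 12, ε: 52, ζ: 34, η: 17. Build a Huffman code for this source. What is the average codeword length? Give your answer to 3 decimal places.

2.558 bits/symbol

Probabilities are the counts divided by 224.
Repeatedly combine the two least-probable nodes; the expected code length is the sum of the merged weights.
merge 1/32 + 3/56 → 19/224
merge 17/224 + 19/224 → 9/56
merge 17/112 + 9/56 → 5/16
merge 3/16 + 13/56 → 47/112
merge 15/56 + 5/16 → 65/112
merge 47/112 + 65/112 → 1
L = 19/224 + 9/56 + 5/16 + 47/112 + 65/112 + 1 = 573/224 ≈ 2.558 bits/symbol.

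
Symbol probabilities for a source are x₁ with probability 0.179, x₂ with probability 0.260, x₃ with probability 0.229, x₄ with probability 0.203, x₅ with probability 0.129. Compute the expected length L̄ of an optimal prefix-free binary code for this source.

2.308 bits/symbol

Repeatedly combine the two least-probable nodes; the expected code length is the sum of the merged weights.
merge 129/1000 + 179/1000 → 77/250
merge 203/1000 + 229/1000 → 54/125
merge 13/50 + 77/250 → 71/125
merge 54/125 + 71/125 → 1
L = 77/250 + 54/125 + 71/125 + 1 = 577/250 = 2.308 bits/symbol.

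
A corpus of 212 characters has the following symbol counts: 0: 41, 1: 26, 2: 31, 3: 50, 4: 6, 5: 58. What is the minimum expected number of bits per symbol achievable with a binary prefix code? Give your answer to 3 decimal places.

Probabilities are the counts divided by 212.
Repeatedly combine the two least-probable nodes; the expected code length is the sum of the merged weights.
merge 3/106 + 13/106 → 8/53
merge 31/212 + 8/53 → 63/212
merge 41/212 + 25/106 → 91/212
merge 29/106 + 63/212 → 121/212
merge 91/212 + 121/212 → 1
L = 8/53 + 63/212 + 91/212 + 121/212 + 1 = 519/212 ≈ 2.448 bits/symbol.

2.448 bits/symbol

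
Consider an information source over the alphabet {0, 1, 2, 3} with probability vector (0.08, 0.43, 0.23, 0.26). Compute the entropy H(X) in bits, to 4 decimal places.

H = −Σ pᵢ log₂ pᵢ.
−0.08·log₂(0.08) = 0.2915
−0.43·log₂(0.43) = 0.5236
−0.23·log₂(0.23) = 0.4877
−0.26·log₂(0.26) = 0.5053
Sum ≈ 1.8080 → 1.8080 bits.

1.8080 bits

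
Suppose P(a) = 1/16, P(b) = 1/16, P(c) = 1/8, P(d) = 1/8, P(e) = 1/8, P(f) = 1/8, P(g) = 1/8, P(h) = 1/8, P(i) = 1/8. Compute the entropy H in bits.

3.125 bits

Each probability is a power of 1/2, so log₂(1/p) is an integer.
H = Σ p·log₂(1/p) = 1/16·4 + 1/16·4 + 1/8·3 + 1/8·3 + 1/8·3 + 1/8·3 + 1/8·3 + 1/8·3 + 1/8·3 = 3.125 bits.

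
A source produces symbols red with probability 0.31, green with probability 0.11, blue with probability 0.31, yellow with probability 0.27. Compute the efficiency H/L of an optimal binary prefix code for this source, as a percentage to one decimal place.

95.4%

Entropy H = −Σ p log₂ p ≈ 1.9079 bits.
Huffman merges: 11/100+27/100→19/50; 31/100+31/100→31/50; 19/50+31/50→1. L = 2 ≈ 2.0000.
Efficiency = H/L = 1.9079/2.0000 = 95.4%.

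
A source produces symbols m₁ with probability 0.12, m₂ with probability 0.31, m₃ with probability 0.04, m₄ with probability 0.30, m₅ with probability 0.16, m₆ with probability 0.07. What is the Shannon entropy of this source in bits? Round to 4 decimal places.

2.2893 bits

H = −Σ pᵢ log₂ pᵢ.
−0.12·log₂(0.12) = 0.3671
−0.31·log₂(0.31) = 0.5238
−0.04·log₂(0.04) = 0.1858
−0.30·log₂(0.30) = 0.5211
−0.16·log₂(0.16) = 0.4230
−0.07·log₂(0.07) = 0.2686
Sum ≈ 2.2893 → 2.2893 bits.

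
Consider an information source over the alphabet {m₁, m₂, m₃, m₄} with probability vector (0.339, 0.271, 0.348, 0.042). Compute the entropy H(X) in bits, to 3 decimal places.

1.762 bits

H = −Σ pᵢ log₂ pᵢ.
−0.339·log₂(0.339) = 0.5291
−0.271·log₂(0.271) = 0.5105
−0.348·log₂(0.348) = 0.5299
−0.042·log₂(0.042) = 0.1921
Sum ≈ 1.7616 → 1.762 bits.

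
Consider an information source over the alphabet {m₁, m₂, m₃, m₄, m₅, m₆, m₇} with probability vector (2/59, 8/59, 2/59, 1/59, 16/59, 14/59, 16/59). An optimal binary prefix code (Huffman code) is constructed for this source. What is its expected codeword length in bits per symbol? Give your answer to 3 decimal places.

2.356 bits/symbol

Repeatedly combine the two least-probable nodes; the expected code length is the sum of the merged weights.
merge 1/59 + 2/59 → 3/59
merge 2/59 + 3/59 → 5/59
merge 5/59 + 8/59 → 13/59
merge 13/59 + 14/59 → 27/59
merge 16/59 + 16/59 → 32/59
merge 27/59 + 32/59 → 1
L = 3/59 + 5/59 + 13/59 + 27/59 + 32/59 + 1 = 139/59 ≈ 2.356 bits/symbol.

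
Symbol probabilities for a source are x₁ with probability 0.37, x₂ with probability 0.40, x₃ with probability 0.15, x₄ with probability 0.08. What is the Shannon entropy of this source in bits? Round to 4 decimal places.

H = −Σ pᵢ log₂ pᵢ.
−0.37·log₂(0.37) = 0.5307
−0.40·log₂(0.40) = 0.5288
−0.15·log₂(0.15) = 0.4105
−0.08·log₂(0.08) = 0.2915
Sum ≈ 1.7616 → 1.7616 bits.

1.7616 bits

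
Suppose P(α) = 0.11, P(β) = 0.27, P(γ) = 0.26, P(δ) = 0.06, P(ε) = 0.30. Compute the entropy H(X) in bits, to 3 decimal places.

2.130 bits

H = −Σ pᵢ log₂ pᵢ.
−0.11·log₂(0.11) = 0.3503
−0.27·log₂(0.27) = 0.5100
−0.26·log₂(0.26) = 0.5053
−0.06·log₂(0.06) = 0.2435
−0.30·log₂(0.30) = 0.5211
Sum ≈ 2.1302 → 2.130 bits.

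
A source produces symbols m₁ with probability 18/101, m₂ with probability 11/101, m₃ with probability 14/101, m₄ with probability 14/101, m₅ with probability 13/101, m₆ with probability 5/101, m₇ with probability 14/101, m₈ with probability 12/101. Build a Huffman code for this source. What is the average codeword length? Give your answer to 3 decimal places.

2.980 bits/symbol

Repeatedly combine the two least-probable nodes; the expected code length is the sum of the merged weights.
merge 5/101 + 11/101 → 16/101
merge 12/101 + 13/101 → 25/101
merge 14/101 + 14/101 → 28/101
merge 14/101 + 16/101 → 30/101
merge 18/101 + 25/101 → 43/101
merge 28/101 + 30/101 → 58/101
merge 43/101 + 58/101 → 1
L = 16/101 + 25/101 + 28/101 + 30/101 + 43/101 + 58/101 + 1 = 301/101 ≈ 2.980 bits/symbol.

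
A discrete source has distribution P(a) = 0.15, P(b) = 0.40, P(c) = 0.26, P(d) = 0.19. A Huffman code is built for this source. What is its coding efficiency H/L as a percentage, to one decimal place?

97.9%

Entropy H = −Σ p log₂ p ≈ 1.8998 bits.
Huffman merges: 3/20+19/100→17/50; 13/50+17/50→3/5; 2/5+3/5→1. L = 97/50 ≈ 1.9400.
Efficiency = H/L = 1.8998/1.9400 = 97.9%.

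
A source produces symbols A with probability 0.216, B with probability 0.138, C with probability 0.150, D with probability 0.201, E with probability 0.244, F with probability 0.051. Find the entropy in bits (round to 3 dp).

2.463 bits

H = −Σ pᵢ log₂ pᵢ.
−0.216·log₂(0.216) = 0.4776
−0.138·log₂(0.138) = 0.3943
−0.150·log₂(0.150) = 0.4105
−0.201·log₂(0.201) = 0.4653
−0.244·log₂(0.244) = 0.4966
−0.051·log₂(0.051) = 0.2190
Sum ≈ 2.4632 → 2.463 bits.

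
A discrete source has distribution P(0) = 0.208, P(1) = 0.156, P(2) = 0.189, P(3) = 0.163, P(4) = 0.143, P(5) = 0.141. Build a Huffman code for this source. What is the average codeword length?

2.603 bits/symbol

Repeatedly combine the two least-probable nodes; the expected code length is the sum of the merged weights.
merge 141/1000 + 143/1000 → 71/250
merge 39/250 + 163/1000 → 319/1000
merge 189/1000 + 26/125 → 397/1000
merge 71/250 + 319/1000 → 603/1000
merge 397/1000 + 603/1000 → 1
L = 71/250 + 319/1000 + 397/1000 + 603/1000 + 1 = 2603/1000 = 2.603 bits/symbol.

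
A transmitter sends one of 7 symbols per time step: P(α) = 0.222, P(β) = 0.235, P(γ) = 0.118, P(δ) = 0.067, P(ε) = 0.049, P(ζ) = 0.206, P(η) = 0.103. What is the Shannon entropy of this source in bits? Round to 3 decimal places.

2.619 bits

H = −Σ pᵢ log₂ pᵢ.
−0.222·log₂(0.222) = 0.4820
−0.235·log₂(0.235) = 0.4910
−0.118·log₂(0.118) = 0.3638
−0.067·log₂(0.067) = 0.2613
−0.049·log₂(0.049) = 0.2132
−0.206·log₂(0.206) = 0.4695
−0.103·log₂(0.103) = 0.3378
Sum ≈ 2.6186 → 2.619 bits.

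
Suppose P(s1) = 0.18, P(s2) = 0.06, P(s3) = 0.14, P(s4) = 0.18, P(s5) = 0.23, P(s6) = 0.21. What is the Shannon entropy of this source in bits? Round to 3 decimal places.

2.492 bits

H = −Σ pᵢ log₂ pᵢ.
−0.18·log₂(0.18) = 0.4453
−0.06·log₂(0.06) = 0.2435
−0.14·log₂(0.14) = 0.3971
−0.18·log₂(0.18) = 0.4453
−0.23·log₂(0.23) = 0.4877
−0.21·log₂(0.21) = 0.4728
Sum ≈ 2.4917 → 2.492 bits.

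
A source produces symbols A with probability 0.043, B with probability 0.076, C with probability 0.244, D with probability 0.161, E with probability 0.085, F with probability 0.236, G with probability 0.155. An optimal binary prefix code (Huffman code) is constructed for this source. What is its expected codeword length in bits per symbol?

2.639 bits/symbol

Repeatedly combine the two least-probable nodes; the expected code length is the sum of the merged weights.
merge 43/1000 + 19/250 → 119/1000
merge 17/200 + 119/1000 → 51/250
merge 31/200 + 161/1000 → 79/250
merge 51/250 + 59/250 → 11/25
merge 61/250 + 79/250 → 14/25
merge 11/25 + 14/25 → 1
L = 119/1000 + 51/250 + 79/250 + 11/25 + 14/25 + 1 = 2639/1000 = 2.639 bits/symbol.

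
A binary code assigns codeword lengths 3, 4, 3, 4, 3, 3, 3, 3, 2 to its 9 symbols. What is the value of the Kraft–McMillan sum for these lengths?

With common denominator 2^4 = 16: Σ 2^(−ℓᵢ) = 2/16 + 1/16 + 2/16 + 1/16 + 2/16 + 2/16 + 2/16 + 2/16 + 4/16 = 18/16 = 1.125.

1.125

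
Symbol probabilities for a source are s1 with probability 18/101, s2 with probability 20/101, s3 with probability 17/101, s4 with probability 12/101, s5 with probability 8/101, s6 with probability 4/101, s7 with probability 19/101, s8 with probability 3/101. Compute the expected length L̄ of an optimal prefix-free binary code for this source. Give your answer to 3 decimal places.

2.832 bits/symbol

Repeatedly combine the two least-probable nodes; the expected code length is the sum of the merged weights.
merge 3/101 + 4/101 → 7/101
merge 7/101 + 8/101 → 15/101
merge 12/101 + 15/101 → 27/101
merge 17/101 + 18/101 → 35/101
merge 19/101 + 20/101 → 39/101
merge 27/101 + 35/101 → 62/101
merge 39/101 + 62/101 → 1
L = 7/101 + 15/101 + 27/101 + 35/101 + 39/101 + 62/101 + 1 = 286/101 ≈ 2.832 bits/symbol.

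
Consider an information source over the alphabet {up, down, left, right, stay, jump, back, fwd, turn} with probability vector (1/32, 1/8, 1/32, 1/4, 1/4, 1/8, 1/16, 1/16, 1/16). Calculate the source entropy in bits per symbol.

2.8125 bits

Each probability is a power of 1/2, so log₂(1/p) is an integer.
H = Σ p·log₂(1/p) = 1/32·5 + 1/8·3 + 1/32·5 + 1/4·2 + 1/4·2 + 1/8·3 + 1/16·4 + 1/16·4 + 1/16·4 = 2.8125 bits.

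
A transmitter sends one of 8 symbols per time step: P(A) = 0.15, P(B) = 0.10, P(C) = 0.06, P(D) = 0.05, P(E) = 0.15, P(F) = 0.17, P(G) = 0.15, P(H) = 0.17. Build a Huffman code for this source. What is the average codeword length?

2.94 bits/symbol

Repeatedly combine the two least-probable nodes; the expected code length is the sum of the merged weights.
merge 1/20 + 3/50 → 11/100
merge 1/10 + 11/100 → 21/100
merge 3/20 + 3/20 → 3/10
merge 3/20 + 17/100 → 8/25
merge 17/100 + 21/100 → 19/50
merge 3/10 + 8/25 → 31/50
merge 19/50 + 31/50 → 1
L = 11/100 + 21/100 + 3/10 + 8/25 + 19/50 + 31/50 + 1 = 147/50 = 2.94 bits/symbol.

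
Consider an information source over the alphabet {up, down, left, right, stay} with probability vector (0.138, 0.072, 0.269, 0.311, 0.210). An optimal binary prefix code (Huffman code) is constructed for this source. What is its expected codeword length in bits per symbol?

2.21 bits/symbol

Repeatedly combine the two least-probable nodes; the expected code length is the sum of the merged weights.
merge 9/125 + 69/500 → 21/100
merge 21/100 + 21/100 → 21/50
merge 269/1000 + 311/1000 → 29/50
merge 21/50 + 29/50 → 1
L = 21/100 + 21/50 + 29/50 + 1 = 221/100 = 2.21 bits/symbol.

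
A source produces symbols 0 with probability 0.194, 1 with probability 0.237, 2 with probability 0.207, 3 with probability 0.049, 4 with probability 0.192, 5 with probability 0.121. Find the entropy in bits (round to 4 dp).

H = −Σ pᵢ log₂ pᵢ.
−0.194·log₂(0.194) = 0.4590
−0.237·log₂(0.237) = 0.4923
−0.207·log₂(0.207) = 0.4704
−0.049·log₂(0.049) = 0.2132
−0.192·log₂(0.192) = 0.4571
−0.121·log₂(0.121) = 0.3687
Sum ≈ 2.4606 → 2.4606 bits.

2.4606 bits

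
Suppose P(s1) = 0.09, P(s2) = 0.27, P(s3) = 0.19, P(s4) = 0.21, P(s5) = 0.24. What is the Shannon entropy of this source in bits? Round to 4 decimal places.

H = −Σ pᵢ log₂ pᵢ.
−0.09·log₂(0.09) = 0.3127
−0.27·log₂(0.27) = 0.5100
−0.19·log₂(0.19) = 0.4552
−0.21·log₂(0.21) = 0.4728
−0.24·log₂(0.24) = 0.4941
Sum ≈ 2.2449 → 2.2449 bits.

2.2449 bits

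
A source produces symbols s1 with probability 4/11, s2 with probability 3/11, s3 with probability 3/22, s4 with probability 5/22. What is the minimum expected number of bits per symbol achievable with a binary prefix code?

2 bits/symbol

Repeatedly combine the two least-probable nodes; the expected code length is the sum of the merged weights.
merge 3/22 + 5/22 → 4/11
merge 3/11 + 4/11 → 7/11
merge 4/11 + 7/11 → 1
L = 4/11 + 7/11 + 1 = 2 bits/symbol.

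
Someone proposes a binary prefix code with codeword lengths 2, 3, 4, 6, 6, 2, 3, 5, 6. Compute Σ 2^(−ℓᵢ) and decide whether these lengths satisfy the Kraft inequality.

With common denominator 2^6 = 64: Σ 2^(−ℓᵢ) = 16/64 + 8/64 + 4/64 + 1/64 + 1/64 + 16/64 + 8/64 + 2/64 + 1/64 = 57/64 = 0.890625.
Kraft's inequality requires Σ ≤ 1; here Σ = 0.890625 ≤ 1, so such a prefix code exists.

0.890625; yes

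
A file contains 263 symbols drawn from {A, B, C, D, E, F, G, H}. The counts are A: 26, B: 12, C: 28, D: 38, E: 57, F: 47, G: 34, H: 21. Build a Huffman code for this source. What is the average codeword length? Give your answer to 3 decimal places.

Probabilities are the counts divided by 263.
Repeatedly combine the two least-probable nodes; the expected code length is the sum of the merged weights.
merge 12/263 + 21/263 → 33/263
merge 26/263 + 28/263 → 54/263
merge 33/263 + 34/263 → 67/263
merge 38/263 + 47/263 → 85/263
merge 54/263 + 57/263 → 111/263
merge 67/263 + 85/263 → 152/263
merge 111/263 + 152/263 → 1
L = 33/263 + 54/263 + 67/263 + 85/263 + 111/263 + 152/263 + 1 = 765/263 ≈ 2.909 bits/symbol.

2.909 bits/symbol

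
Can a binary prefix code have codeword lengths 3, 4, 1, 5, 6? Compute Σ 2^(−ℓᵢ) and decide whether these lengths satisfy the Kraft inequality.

0.734375; yes

With common denominator 2^6 = 64: Σ 2^(−ℓᵢ) = 8/64 + 4/64 + 32/64 + 2/64 + 1/64 = 47/64 = 0.734375.
Kraft's inequality requires Σ ≤ 1; here Σ = 0.734375 ≤ 1, so such a prefix code exists.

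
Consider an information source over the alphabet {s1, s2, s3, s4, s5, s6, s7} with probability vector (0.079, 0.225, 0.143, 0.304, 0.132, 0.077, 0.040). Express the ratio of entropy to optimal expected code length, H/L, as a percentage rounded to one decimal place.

Entropy H = −Σ p log₂ p ≈ 2.5532 bits.
Huffman merges: 1/25+77/1000→117/1000; 79/1000+117/1000→49/250; 33/250+143/1000→11/40; 49/250+9/40→421/1000; 11/40+38/125→579/1000; 421/1000+579/1000→1. L = 647/250 ≈ 2.5880.
Efficiency = H/L = 2.5532/2.5880 = 98.7%.

98.7%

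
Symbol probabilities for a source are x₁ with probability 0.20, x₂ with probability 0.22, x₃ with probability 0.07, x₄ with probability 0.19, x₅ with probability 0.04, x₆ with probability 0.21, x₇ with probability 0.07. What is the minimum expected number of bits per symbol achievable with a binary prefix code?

Repeatedly combine the two least-probable nodes; the expected code length is the sum of the merged weights.
merge 1/25 + 7/100 → 11/100
merge 7/100 + 11/100 → 9/50
merge 9/50 + 19/100 → 37/100
merge 1/5 + 21/100 → 41/100
merge 11/50 + 37/100 → 59/100
merge 41/100 + 59/100 → 1
L = 11/100 + 9/50 + 37/100 + 41/100 + 59/100 + 1 = 133/50 = 2.66 bits/symbol.

2.66 bits/symbol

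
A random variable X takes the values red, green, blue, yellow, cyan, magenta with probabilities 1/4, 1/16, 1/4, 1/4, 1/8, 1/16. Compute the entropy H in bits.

2.375 bits

Each probability is a power of 1/2, so log₂(1/p) is an integer.
H = Σ p·log₂(1/p) = 1/4·2 + 1/16·4 + 1/4·2 + 1/4·2 + 1/8·3 + 1/16·4 = 2.375 bits.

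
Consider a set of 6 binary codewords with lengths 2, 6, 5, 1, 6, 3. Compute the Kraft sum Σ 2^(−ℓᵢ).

0.9375

With common denominator 2^6 = 64: Σ 2^(−ℓᵢ) = 16/64 + 1/64 + 2/64 + 32/64 + 1/64 + 8/64 = 60/64 = 0.9375.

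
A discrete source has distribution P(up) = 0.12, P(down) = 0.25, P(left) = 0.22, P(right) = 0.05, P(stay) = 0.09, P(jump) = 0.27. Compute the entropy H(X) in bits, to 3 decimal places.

2.386 bits

H = −Σ pᵢ log₂ pᵢ.
−0.12·log₂(0.12) = 0.3671
−0.25·log₂(0.25) = 0.5000
−0.22·log₂(0.22) = 0.4806
−0.05·log₂(0.05) = 0.2161
−0.09·log₂(0.09) = 0.3127
−0.27·log₂(0.27) = 0.5100
Sum ≈ 2.3864 → 2.386 bits.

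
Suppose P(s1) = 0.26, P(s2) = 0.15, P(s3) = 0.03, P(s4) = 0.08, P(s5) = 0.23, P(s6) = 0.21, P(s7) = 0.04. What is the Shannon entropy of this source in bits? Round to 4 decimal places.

2.5054 bits

H = −Σ pᵢ log₂ pᵢ.
−0.26·log₂(0.26) = 0.5053
−0.15·log₂(0.15) = 0.4105
−0.03·log₂(0.03) = 0.1518
−0.08·log₂(0.08) = 0.2915
−0.23·log₂(0.23) = 0.4877
−0.21·log₂(0.21) = 0.4728
−0.04·log₂(0.04) = 0.1858
Sum ≈ 2.5054 → 2.5054 bits.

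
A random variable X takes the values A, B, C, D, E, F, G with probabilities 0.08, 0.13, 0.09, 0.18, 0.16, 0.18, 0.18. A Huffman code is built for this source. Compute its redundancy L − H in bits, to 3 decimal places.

Entropy H = −Σ p log₂ p ≈ 2.7457 bits.
Huffman merges: 2/25+9/100→17/100; 13/100+4/25→29/100; 17/100+9/50→7/20; 9/50+9/50→9/25; 29/100+7/20→16/25; 9/25+16/25→1. L = 281/100 ≈ 2.8100.
L − H = 2.8100 − 2.7457 = 0.064 bits.

0.064 bits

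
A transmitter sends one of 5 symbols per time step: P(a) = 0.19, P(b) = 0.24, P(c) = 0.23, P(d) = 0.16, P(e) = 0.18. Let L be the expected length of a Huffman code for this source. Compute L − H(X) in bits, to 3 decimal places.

Entropy H = −Σ p log₂ p ≈ 2.3054 bits.
Huffman merges: 4/25+9/50→17/50; 19/100+23/100→21/50; 6/25+17/50→29/50; 21/50+29/50→1. L = 117/50 ≈ 2.3400.
L − H = 2.3400 − 2.3054 = 0.035 bits.

0.035 bits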